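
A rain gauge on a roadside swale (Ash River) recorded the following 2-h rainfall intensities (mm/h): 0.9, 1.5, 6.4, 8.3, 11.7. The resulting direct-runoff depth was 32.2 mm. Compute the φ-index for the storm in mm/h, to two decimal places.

φ ≈ 3.43 mm/h

Only the 3 blocks with intensity above φ contribute runoff: 6.4, 8.3, 11.7 mm/h.
Σ(I−φ)·Δt = d  ⇒  (6.4+8.3+11.7 − 3φ)·2 = 32.2
φ = (26.40 − 32.2/2) / 3 = 3.43 mm/h.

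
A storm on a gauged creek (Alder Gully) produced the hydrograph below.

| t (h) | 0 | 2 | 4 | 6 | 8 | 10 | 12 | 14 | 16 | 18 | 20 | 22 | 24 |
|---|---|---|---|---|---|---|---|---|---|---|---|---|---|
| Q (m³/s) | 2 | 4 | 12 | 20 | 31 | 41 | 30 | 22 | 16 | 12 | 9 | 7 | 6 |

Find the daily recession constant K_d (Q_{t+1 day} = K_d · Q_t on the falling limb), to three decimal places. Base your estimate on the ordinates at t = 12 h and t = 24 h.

K_d ≈ 0.040

Between t = 12 h and t = 24 h the flow falls from 30 to 6 m³/s over 6×2 h = 12 h.
Per-interval ratio K = (6/30)^(1/6) = 0.7647; K_d = K^(24/2) = 0.040.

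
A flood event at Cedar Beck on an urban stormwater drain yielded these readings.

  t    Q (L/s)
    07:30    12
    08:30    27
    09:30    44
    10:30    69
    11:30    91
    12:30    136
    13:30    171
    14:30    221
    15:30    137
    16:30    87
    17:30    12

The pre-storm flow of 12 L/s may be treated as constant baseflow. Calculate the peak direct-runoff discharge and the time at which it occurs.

Subtracting baseflow gives direct-runoff ordinates: 0.0, 15.0, 32.0, 57.0, 79.0, 124.0, 159.0, 209.0, 125.0, 75.0, 0.0 L/s.
The maximum is 209.0 L/s, occurring at the reading for t = 14:30.

Q_p = 209.0 L/s at t = 14:30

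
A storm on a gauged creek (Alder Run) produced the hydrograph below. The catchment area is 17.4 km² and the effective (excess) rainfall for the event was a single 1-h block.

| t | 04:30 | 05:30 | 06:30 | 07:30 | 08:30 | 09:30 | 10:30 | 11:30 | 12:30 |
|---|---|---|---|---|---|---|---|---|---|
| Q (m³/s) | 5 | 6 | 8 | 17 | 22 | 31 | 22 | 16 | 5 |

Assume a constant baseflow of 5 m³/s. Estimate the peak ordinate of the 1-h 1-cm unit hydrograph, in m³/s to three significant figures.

U_p ≈ 14.4 m³/s

Direct runoff: 0.0, 1.0, 3.0, 12.0, 17.0, 26.0, 17.0, 11.0, 0.0 m³/s; ΣQ_DR = 87.00 m³/s, peak = 26.0 m³/s.
Runoff depth d = ΣQ_DR·Δt / A = 87.00 × 3600 / (17.4 km²) = 18.00 mm.
The 1-cm UH is the DRH scaled by (10 mm)/d, so U_p = 26.0 × 10/18.00 = 14.4 m³/s.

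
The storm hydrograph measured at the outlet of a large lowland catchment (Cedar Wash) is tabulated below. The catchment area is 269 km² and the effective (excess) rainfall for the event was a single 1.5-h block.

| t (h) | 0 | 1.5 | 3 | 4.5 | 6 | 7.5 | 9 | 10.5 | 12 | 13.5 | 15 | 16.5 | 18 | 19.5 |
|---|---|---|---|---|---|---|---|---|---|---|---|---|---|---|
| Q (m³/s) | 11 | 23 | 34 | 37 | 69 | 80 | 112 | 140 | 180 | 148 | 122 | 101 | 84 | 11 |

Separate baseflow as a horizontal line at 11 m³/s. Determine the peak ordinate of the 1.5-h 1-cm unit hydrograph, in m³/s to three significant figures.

Direct runoff: 0.0, 12.0, 23.0, 26.0, 58.0, 69.0, 101.0, 129.0, 169.0, 137.0, 111.0, 90.0, 73.0, 0.0 m³/s; ΣQ_DR = 998.0 m³/s, peak = 169.0 m³/s.
Runoff depth d = ΣQ_DR·Δt / A = 998.0 × 5400 / (269 km²) = 20.03 mm.
The 1-cm UH is the DRH scaled by (10 mm)/d, so U_p = 169.0 × 10/20.03 = 84.4 m³/s.

U_p ≈ 84.4 m³/s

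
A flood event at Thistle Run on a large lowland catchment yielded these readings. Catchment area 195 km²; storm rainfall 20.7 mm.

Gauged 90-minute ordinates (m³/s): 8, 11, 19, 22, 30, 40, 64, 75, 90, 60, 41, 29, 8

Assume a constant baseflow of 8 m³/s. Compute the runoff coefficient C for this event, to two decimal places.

ΣQ_DR = 393.0 m³/s; V = ΣQ_DR·Δt = 2.122 × 10^6 m³.
Runoff depth d = V / A = 10.88 mm.
C = d / P = 10.88 / 20.7 = 0.53.

C ≈ 0.53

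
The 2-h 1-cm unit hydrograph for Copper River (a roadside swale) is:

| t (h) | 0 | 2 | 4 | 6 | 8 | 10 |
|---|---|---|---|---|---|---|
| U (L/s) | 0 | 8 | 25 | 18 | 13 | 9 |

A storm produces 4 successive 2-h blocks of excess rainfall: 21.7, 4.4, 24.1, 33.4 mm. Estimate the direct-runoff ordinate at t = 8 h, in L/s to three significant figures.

Q ≈ 123 L/s

By discrete convolution, Q_j = Σ (P_i / 10 mm) · U_{j−i}.
At t = 8 h (j=4): Q = (21.7/10)·13 + (4.4/10)·18 + (24.1/10)·25 + (33.4/10)·8 = 123 L/s.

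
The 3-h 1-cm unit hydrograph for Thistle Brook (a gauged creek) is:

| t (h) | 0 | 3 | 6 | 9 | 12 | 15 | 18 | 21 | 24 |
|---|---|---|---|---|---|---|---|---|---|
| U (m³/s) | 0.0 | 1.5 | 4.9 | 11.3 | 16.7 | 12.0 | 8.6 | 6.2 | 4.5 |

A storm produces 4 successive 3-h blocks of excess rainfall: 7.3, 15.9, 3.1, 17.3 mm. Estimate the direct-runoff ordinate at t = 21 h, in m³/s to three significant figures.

By discrete convolution, Q_j = Σ (P_i / 10 mm) · U_{j−i}.
At t = 21 h (j=7): Q = (7.3/10)·6.2 + (15.9/10)·8.6 + (3.1/10)·12.0 + (17.3/10)·16.7 = 50.8 m³/s.

Q ≈ 50.8 m³/s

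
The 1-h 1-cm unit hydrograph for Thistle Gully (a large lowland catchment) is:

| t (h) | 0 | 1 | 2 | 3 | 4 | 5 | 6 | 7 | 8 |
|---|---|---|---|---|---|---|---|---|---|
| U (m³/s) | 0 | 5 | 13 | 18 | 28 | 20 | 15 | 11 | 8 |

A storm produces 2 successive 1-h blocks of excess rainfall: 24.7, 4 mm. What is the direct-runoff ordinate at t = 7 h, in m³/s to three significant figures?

By discrete convolution, Q_j = Σ (P_i / 10 mm) · U_{j−i}.
At t = 7 h (j=7): Q = (24.7/10)·11 + (4/10)·15 = 33.2 m³/s.

Q ≈ 33.2 m³/s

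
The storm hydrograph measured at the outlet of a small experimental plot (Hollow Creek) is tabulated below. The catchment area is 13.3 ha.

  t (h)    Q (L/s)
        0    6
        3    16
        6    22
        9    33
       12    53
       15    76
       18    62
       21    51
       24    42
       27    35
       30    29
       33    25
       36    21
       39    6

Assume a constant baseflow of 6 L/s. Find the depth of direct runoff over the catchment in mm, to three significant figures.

Direct runoff: 0.0, 10.0, 16.0, 27.0, 47.0, 70.0, 56.0, 45.0, 36.0, 29.0, 23.0, 19.0, 15.0, 0.0 L/s; ΣQ_DR = 393.0 L/s.
V = ΣQ_DR · Δt = 393.0 × 10800 s = 4.244 × 10^6 L.
Over A = 13.3 ha, depth = V / A = 31.9 mm.

d ≈ 31.9 mm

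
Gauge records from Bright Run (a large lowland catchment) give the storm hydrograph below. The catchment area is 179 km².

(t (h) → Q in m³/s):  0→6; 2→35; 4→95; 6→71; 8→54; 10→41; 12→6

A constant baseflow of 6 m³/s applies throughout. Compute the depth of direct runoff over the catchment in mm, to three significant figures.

d ≈ 10.7 mm

Direct runoff: 0.0, 29.0, 89.0, 65.0, 48.0, 35.0, 0.0 m³/s; ΣQ_DR = 266.0 m³/s.
V = ΣQ_DR · Δt = 266.0 × 7200 s = 1.915 × 10^6 m³.
Over A = 179 km², depth = V / A = 10.7 mm.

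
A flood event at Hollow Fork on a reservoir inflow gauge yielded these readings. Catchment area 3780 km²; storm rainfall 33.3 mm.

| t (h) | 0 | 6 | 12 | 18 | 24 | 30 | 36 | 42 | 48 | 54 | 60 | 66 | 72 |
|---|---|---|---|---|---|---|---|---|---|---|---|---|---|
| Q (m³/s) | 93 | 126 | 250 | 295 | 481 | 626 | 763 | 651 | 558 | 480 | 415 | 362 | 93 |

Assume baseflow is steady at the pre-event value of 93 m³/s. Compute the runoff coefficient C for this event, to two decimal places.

ΣQ_DR = 3984 m³/s; V = ΣQ_DR·Δt = 8.605 × 10^7 m³.
Runoff depth d = V / A = 22.77 mm.
C = d / P = 22.77 / 33.3 = 0.68.

C ≈ 0.68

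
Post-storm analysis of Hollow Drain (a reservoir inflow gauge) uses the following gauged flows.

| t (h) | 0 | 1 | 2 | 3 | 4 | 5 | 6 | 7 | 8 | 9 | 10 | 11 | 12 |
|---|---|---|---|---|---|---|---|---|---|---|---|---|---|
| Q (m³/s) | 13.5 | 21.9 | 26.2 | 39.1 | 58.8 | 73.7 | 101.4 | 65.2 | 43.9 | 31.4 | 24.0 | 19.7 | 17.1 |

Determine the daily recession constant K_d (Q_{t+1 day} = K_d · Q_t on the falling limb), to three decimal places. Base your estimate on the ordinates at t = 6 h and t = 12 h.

K_d ≈ 0.001

Between t = 6 h and t = 12 h the flow falls from 101.4 to 17.1 m³/s over 6×1 h = 6 h.
Per-interval ratio K = (17.1/101.4)^(1/6) = 0.7433; K_d = K^(24/1) = 0.001.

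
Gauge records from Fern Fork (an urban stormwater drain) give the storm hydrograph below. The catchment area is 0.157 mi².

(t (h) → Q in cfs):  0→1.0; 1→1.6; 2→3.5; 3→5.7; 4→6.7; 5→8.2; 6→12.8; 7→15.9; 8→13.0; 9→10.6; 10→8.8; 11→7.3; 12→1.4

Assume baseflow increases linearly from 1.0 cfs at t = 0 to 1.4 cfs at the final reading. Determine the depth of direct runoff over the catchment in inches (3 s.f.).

Direct runoff: 0.00, 0.57, 2.43, 4.60, 5.57, 7.03, 11.60, 14.67, 11.73, 9.30, 7.47, 5.93, 0.00 cfs; ΣQ_DR = 80.90 cfs.
V = ΣQ_DR · Δt = 80.90 × 3600 s = 2.912 × 10^5 ft³.
Over A = 0.157 mi², depth = V / A = 0.798 in.

d ≈ 0.798 in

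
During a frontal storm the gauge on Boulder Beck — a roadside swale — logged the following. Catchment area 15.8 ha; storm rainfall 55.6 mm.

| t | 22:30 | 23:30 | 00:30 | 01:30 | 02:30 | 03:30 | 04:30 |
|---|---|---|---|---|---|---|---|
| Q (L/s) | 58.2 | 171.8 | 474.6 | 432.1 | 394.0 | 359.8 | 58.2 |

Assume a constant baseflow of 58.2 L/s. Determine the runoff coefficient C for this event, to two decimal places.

ΣQ_DR = 1541 L/s; V = ΣQ_DR·Δt = 5.549 × 10^6 L.
Runoff depth d = V / A = 35.12 mm.
C = d / P = 35.12 / 55.6 = 0.63.

C ≈ 0.63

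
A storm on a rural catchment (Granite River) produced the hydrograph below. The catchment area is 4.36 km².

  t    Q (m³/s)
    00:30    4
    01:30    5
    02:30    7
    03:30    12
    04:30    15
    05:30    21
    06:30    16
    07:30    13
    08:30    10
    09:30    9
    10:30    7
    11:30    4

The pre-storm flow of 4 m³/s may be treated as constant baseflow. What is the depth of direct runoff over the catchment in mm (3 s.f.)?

d ≈ 61.9 mm

Direct runoff: 0.0, 1.0, 3.0, 8.0, 11.0, 17.0, 12.0, 9.0, 6.0, 5.0, 3.0, 0.0 m³/s; ΣQ_DR = 75.00 m³/s.
V = ΣQ_DR · Δt = 75.00 × 3600 s = 2.700 × 10^5 m³.
Over A = 4.36 km², depth = V / A = 61.9 mm.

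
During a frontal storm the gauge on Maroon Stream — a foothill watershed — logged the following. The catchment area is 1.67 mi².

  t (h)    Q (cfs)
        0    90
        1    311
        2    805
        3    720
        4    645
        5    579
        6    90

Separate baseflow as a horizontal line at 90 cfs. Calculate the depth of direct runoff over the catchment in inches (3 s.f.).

Direct runoff: 0.0, 221.0, 715.0, 630.0, 555.0, 489.0, 0.0 cfs; ΣQ_DR = 2610 cfs.
V = ΣQ_DR · Δt = 2610 × 3600 s = 9.396 × 10^6 ft³.
Over A = 1.67 mi², depth = V / A = 2.42 in.

d ≈ 2.42 in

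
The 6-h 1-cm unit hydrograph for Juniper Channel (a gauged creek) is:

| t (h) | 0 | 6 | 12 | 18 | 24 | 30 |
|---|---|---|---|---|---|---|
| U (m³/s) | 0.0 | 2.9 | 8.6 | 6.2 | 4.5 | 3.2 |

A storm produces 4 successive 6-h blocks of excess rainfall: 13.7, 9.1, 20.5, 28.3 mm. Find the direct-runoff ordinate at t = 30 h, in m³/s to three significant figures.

Q ≈ 45.5 m³/s

By discrete convolution, Q_j = Σ (P_i / 10 mm) · U_{j−i}.
At t = 30 h (j=5): Q = (13.7/10)·3.2 + (9.1/10)·4.5 + (20.5/10)·6.2 + (28.3/10)·8.6 = 45.5 m³/s.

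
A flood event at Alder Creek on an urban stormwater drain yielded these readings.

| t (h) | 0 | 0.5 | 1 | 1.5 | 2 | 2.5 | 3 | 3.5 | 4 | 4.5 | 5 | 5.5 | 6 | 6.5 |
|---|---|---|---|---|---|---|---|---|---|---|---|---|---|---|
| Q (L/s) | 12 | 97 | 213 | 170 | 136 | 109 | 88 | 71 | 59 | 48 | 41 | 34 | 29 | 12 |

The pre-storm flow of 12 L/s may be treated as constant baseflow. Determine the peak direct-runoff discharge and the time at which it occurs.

Q_p = 201.0 L/s at t = 1 h

Subtracting baseflow gives direct-runoff ordinates: 0.0, 85.0, 201.0, 158.0, 124.0, 97.0, 76.0, 59.0, 47.0, 36.0, 29.0, 22.0, 17.0, 0.0 L/s.
The maximum is 201.0 L/s, occurring at the reading for t = 1 h.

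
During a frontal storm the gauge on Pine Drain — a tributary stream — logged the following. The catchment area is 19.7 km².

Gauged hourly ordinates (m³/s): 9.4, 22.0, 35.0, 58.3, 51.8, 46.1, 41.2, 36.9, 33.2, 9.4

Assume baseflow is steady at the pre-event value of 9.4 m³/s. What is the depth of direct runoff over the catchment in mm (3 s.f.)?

d ≈ 45.6 mm

Direct runoff: 0.0, 12.6, 25.6, 48.9, 42.4, 36.7, 31.8, 27.5, 23.8, 0.0 m³/s; ΣQ_DR = 249.3 m³/s.
V = ΣQ_DR · Δt = 249.3 × 3600 s = 8.975 × 10^5 m³.
Over A = 19.7 km², depth = V / A = 45.6 mm.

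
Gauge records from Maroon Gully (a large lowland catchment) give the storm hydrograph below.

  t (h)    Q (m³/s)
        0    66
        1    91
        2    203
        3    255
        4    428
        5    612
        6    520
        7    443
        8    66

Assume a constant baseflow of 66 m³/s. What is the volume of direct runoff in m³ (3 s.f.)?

V ≈ 7.52 × 10^6 m³

Direct-runoff ordinates (Q − Q_b): 0.0, 25.0, 137.0, 189.0, 362.0, 546.0, 454.0, 377.0, 0.0 m³/s.
ΣQ_DR = 2090 m³/s.
With Δt = 1 h = 3600 s, V = ΣQ_DR · Δt = 2090 × 3600 = 7.52 × 10^6 m³.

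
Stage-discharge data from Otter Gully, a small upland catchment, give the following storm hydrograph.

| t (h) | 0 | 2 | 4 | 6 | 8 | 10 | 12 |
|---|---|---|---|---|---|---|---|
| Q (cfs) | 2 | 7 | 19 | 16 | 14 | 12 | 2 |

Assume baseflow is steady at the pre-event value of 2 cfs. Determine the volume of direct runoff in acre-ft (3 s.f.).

V ≈ 9.59 acre-ft

Direct-runoff ordinates (Q − Q_b): 0.0, 5.0, 17.0, 14.0, 12.0, 10.0, 0.0 cfs.
ΣQ_DR = 58.00 cfs.
With Δt = 2 h = 7200 s, V = ΣQ_DR · Δt = 58.00 × 7200 = 4.18 × 10^5 ft³ = 9.59 acre-ft.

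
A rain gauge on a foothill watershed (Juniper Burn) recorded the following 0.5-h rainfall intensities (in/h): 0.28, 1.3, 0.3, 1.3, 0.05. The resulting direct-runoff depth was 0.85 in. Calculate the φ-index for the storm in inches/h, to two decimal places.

Only the 2 blocks with intensity above φ contribute runoff: 1.3, 1.3 in/h.
Σ(I−φ)·Δt = d  ⇒  (1.3+1.3 − 2φ)·0.5 = 0.85
φ = (2.600 − 0.85/0.5) / 2 = 0.45 in/h.

φ ≈ 0.45 in/h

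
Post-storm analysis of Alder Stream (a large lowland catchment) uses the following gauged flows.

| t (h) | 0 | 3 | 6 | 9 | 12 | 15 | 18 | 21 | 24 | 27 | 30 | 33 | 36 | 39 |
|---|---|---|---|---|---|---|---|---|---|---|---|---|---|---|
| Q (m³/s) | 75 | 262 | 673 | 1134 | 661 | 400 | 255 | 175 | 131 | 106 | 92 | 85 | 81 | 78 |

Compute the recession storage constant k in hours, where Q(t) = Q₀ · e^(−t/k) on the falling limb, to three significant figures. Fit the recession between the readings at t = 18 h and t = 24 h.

On the falling limb, Q drops from 255 to 131 m³/s between t = 18 h and t = 24 h (Δt = 6 h).
k = −Δt / ln(Q₂/Q₁) = −6 / ln(131/255) = 9.01 h.

k ≈ 9.01 h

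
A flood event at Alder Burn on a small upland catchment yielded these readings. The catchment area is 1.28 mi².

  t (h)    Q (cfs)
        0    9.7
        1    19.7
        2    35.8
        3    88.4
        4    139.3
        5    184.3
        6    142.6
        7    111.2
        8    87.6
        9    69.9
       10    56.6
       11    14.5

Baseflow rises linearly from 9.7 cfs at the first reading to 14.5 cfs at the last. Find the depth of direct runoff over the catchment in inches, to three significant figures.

d ≈ 0.986 in

Direct runoff: 0.00, 9.56, 25.23, 77.39, 127.85, 172.42, 130.28, 98.45, 74.41, 56.27, 42.54, 0.00 cfs; ΣQ_DR = 814.4 cfs.
V = ΣQ_DR · Δt = 814.4 × 3600 s = 2.932 × 10^6 ft³.
Over A = 1.28 mi², depth = V / A = 0.986 in.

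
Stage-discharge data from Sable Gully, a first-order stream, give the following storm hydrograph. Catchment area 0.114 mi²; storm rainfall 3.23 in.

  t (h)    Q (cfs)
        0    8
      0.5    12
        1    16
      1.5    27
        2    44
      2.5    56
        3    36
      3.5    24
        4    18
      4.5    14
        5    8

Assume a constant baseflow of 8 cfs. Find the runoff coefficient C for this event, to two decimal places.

C ≈ 0.37

ΣQ_DR = 175.0 cfs; V = ΣQ_DR·Δt = 3.150 × 10^5 ft³.
Runoff depth d = V / A = 1.189 in.
C = d / P = 1.189 / 3.23 = 0.37.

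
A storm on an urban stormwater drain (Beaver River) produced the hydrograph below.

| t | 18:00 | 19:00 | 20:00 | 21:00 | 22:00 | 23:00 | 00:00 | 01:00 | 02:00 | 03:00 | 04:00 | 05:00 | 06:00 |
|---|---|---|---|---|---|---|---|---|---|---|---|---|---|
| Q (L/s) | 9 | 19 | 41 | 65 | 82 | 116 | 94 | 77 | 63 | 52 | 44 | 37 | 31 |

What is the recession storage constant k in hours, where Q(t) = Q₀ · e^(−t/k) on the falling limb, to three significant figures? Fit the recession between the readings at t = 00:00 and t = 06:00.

k ≈ 5.41 h

On the falling limb, Q drops from 94 to 31 L/s between t = 00:00 and t = 06:00 (Δt = 6 h).
k = −Δt / ln(Q₂/Q₁) = −6 / ln(31/94) = 5.41 h.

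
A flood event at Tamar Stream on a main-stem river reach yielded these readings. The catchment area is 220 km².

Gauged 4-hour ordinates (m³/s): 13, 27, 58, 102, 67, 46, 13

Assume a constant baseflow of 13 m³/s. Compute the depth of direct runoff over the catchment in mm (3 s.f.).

Direct runoff: 0.0, 14.0, 45.0, 89.0, 54.0, 33.0, 0.0 m³/s; ΣQ_DR = 235.0 m³/s.
V = ΣQ_DR · Δt = 235.0 × 14400 s = 3.384 × 10^6 m³.
Over A = 220 km², depth = V / A = 15.4 mm.

d ≈ 15.4 mm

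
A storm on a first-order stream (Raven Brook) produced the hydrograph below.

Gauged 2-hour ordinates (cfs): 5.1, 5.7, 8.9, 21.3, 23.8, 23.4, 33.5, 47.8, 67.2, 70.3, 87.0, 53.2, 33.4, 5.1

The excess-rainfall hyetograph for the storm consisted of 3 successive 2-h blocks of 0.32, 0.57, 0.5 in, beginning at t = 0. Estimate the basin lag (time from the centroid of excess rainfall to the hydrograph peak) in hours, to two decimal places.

Centroid of excess rainfall: t_c = Σ P_i·t̄_i / ΣP_i = 3.2590 h (block centres at 1, 3, 5 h).
Hydrograph peak occurs at t = 20 h, so basin lag t_L = 20 − 3.2590 = 16.74 h.

t_L ≈ 16.74 h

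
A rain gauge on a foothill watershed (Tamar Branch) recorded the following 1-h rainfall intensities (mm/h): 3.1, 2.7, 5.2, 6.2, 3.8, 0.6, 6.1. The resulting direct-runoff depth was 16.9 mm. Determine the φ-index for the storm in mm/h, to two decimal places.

φ ≈ 1.70 mm/h

Only the 6 blocks with intensity above φ contribute runoff: 3.1, 2.7, 5.2, 6.2, 3.8, 6.1 mm/h.
Σ(I−φ)·Δt = d  ⇒  (3.1+2.7+5.2+6.2+3.8+6.1 − 6φ)·1 = 16.9
φ = (27.10 − 16.9/1) / 6 = 1.70 mm/h.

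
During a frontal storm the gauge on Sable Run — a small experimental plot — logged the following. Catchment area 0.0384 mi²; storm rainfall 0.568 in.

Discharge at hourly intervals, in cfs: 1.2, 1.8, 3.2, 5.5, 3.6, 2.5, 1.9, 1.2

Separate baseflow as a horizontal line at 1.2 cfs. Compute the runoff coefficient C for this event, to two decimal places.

ΣQ_DR = 11.30 cfs; V = ΣQ_DR·Δt = 40680 ft³.
Runoff depth d = V / A = 0.4560 in.
C = d / P = 0.4560 / 0.568 = 0.80.

C ≈ 0.80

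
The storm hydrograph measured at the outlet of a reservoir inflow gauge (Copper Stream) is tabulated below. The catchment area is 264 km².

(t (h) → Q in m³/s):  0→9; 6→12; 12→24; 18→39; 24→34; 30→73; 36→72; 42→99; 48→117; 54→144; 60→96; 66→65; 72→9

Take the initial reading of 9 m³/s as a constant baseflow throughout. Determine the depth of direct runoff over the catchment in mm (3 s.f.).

Direct runoff: 0.0, 3.0, 15.0, 30.0, 25.0, 64.0, 63.0, 90.0, 108.0, 135.0, 87.0, 56.0, 0.0 m³/s; ΣQ_DR = 676.0 m³/s.
V = ΣQ_DR · Δt = 676.0 × 21600 s = 1.460 × 10^7 m³.
Over A = 264 km², depth = V / A = 55.3 mm.

d ≈ 55.3 mm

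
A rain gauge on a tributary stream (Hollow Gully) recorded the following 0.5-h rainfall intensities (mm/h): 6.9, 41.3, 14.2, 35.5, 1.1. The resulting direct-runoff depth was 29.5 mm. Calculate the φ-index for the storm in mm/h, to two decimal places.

φ ≈ 10.67 mm/h

Only the 3 blocks with intensity above φ contribute runoff: 41.3, 14.2, 35.5 mm/h.
Σ(I−φ)·Δt = d  ⇒  (41.3+14.2+35.5 − 3φ)·0.5 = 29.5
φ = (91.00 − 29.5/0.5) / 3 = 10.67 mm/h.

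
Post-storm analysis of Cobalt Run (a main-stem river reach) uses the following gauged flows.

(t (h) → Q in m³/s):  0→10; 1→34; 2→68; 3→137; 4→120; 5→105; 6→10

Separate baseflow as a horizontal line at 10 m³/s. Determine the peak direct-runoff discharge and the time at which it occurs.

Q_p = 127.0 m³/s at t = 3 h

Subtracting baseflow gives direct-runoff ordinates: 0.0, 24.0, 58.0, 127.0, 110.0, 95.0, 0.0 m³/s.
The maximum is 127.0 m³/s, occurring at the reading for t = 3 h.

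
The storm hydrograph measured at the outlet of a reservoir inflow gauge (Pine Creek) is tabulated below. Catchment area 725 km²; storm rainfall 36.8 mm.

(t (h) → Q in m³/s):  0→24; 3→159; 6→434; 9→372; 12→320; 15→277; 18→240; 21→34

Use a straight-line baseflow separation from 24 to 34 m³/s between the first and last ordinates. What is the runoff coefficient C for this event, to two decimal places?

ΣQ_DR = 1628 m³/s; V = ΣQ_DR·Δt = 1.758 × 10^7 m³.
Runoff depth d = V / A = 24.25 mm.
C = d / P = 24.25 / 36.8 = 0.66.

C ≈ 0.66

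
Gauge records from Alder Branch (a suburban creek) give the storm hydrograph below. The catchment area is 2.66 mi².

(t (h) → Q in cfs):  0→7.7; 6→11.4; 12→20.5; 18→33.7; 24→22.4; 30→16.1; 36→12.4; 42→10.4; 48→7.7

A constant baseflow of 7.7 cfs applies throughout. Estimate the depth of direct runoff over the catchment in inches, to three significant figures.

Direct runoff: 0.0, 3.7, 12.8, 26.0, 14.7, 8.4, 4.7, 2.7, 0.0 cfs; ΣQ_DR = 73.00 cfs.
V = ΣQ_DR · Δt = 73.00 × 21600 s = 1.577 × 10^6 ft³.
Over A = 2.66 mi², depth = V / A = 0.255 in.

d ≈ 0.255 in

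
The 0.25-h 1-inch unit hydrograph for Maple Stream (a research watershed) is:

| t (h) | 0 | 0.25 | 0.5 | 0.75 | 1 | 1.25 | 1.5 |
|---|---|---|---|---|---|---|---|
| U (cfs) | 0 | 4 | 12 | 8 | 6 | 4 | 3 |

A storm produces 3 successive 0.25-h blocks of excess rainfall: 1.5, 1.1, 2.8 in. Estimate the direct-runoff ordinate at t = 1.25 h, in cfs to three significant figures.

Q ≈ 35.0 cfs

By discrete convolution, Q_j = Σ (P_i / 1 in) · U_{j−i}.
At t = 1.25 h (j=5): Q = (1.5/1)·4 + (1.1/1)·6 + (2.8/1)·8 = 35.0 cfs.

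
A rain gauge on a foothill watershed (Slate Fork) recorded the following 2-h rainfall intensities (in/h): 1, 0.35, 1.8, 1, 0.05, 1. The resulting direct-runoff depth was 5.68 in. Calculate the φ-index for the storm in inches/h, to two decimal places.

Only the 4 blocks with intensity above φ contribute runoff: 1, 1.8, 1, 1 in/h.
Σ(I−φ)·Δt = d  ⇒  (1+1.8+1+1 − 4φ)·2 = 5.68
φ = (4.800 − 5.68/2) / 4 = 0.49 in/h.

φ ≈ 0.49 in/h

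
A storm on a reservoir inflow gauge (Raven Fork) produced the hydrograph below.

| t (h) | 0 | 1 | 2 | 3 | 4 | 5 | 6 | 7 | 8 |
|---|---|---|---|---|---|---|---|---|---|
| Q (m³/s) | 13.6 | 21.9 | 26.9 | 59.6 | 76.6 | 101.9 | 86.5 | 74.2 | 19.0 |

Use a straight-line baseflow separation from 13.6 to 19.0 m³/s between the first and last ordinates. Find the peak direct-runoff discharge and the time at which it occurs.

Subtracting baseflow gives direct-runoff ordinates: 0.00, 7.62, 11.95, 43.98, 60.30, 84.92, 68.85, 55.88, 0.00 m³/s.
The maximum is 84.92 m³/s, occurring at the reading for t = 5 h.

Q_p = 84.92 m³/s at t = 5 h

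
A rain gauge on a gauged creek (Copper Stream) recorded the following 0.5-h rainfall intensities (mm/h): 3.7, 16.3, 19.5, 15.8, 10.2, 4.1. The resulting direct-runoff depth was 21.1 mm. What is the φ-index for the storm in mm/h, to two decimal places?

Only the 4 blocks with intensity above φ contribute runoff: 16.3, 19.5, 15.8, 10.2 mm/h.
Σ(I−φ)·Δt = d  ⇒  (16.3+19.5+15.8+10.2 − 4φ)·0.5 = 21.1
φ = (61.80 − 21.1/0.5) / 4 = 4.90 mm/h.

φ ≈ 4.90 mm/h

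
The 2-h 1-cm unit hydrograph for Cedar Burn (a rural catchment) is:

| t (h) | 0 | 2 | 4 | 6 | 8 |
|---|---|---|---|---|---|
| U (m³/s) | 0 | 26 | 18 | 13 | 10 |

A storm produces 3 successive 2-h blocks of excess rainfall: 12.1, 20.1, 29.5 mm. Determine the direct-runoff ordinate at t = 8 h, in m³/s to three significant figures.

Q ≈ 91.3 m³/s

By discrete convolution, Q_j = Σ (P_i / 10 mm) · U_{j−i}.
At t = 8 h (j=4): Q = (12.1/10)·10 + (20.1/10)·13 + (29.5/10)·18 = 91.3 m³/s.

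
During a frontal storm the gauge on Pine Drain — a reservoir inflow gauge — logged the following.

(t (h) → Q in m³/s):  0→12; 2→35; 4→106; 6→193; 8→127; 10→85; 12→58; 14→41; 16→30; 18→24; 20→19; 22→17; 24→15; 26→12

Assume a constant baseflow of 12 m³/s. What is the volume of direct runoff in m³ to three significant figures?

Direct-runoff ordinates (Q − Q_b): 0.0, 23.0, 94.0, 181.0, 115.0, 73.0, 46.0, 29.0, 18.0, 12.0, 7.0, 5.0, 3.0, 0.0 m³/s.
ΣQ_DR = 606.0 m³/s.
With Δt = 2 h = 7200 s, V = ΣQ_DR · Δt = 606.0 × 7200 = 4.36 × 10^6 m³.

V ≈ 4.36 × 10^6 m³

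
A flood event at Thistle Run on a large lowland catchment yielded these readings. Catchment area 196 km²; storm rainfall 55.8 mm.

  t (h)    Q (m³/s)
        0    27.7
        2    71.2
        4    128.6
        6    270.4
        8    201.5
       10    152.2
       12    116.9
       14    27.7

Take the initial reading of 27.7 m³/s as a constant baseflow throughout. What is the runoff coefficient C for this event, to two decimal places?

C ≈ 0.51

ΣQ_DR = 774.6 m³/s; V = ΣQ_DR·Δt = 5.577 × 10^6 m³.
Runoff depth d = V / A = 28.45 mm.
C = d / P = 28.45 / 55.8 = 0.51.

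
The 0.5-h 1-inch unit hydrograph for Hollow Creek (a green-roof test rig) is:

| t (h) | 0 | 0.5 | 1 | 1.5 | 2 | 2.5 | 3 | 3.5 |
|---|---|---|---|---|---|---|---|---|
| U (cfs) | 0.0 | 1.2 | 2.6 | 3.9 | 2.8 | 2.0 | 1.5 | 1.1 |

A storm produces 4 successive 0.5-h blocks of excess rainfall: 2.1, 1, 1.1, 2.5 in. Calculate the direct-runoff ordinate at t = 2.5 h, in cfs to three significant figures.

Q ≈ 17.8 cfs

By discrete convolution, Q_j = Σ (P_i / 1 in) · U_{j−i}.
At t = 2.5 h (j=5): Q = (2.1/1)·2.0 + (1/1)·2.8 + (1.1/1)·3.9 + (2.5/1)·2.6 = 17.8 cfs.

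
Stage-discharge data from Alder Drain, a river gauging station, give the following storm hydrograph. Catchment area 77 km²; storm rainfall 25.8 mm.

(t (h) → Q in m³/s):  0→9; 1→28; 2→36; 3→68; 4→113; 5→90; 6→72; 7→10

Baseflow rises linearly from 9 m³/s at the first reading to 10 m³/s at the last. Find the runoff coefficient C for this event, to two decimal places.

C ≈ 0.63

ΣQ_DR = 350.0 m³/s; V = ΣQ_DR·Δt = 1.260 × 10^6 m³.
Runoff depth d = V / A = 16.36 mm.
C = d / P = 16.36 / 25.8 = 0.63.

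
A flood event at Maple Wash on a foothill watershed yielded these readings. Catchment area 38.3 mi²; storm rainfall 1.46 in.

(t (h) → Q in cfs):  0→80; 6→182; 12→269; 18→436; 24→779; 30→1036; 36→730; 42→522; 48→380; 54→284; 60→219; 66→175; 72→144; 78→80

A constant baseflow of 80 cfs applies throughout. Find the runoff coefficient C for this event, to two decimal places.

ΣQ_DR = 4196 cfs; V = ΣQ_DR·Δt = 9.063 × 10^7 ft³.
Runoff depth d = V / A = 1.019 in.
C = d / P = 1.019 / 1.46 = 0.70.

C ≈ 0.70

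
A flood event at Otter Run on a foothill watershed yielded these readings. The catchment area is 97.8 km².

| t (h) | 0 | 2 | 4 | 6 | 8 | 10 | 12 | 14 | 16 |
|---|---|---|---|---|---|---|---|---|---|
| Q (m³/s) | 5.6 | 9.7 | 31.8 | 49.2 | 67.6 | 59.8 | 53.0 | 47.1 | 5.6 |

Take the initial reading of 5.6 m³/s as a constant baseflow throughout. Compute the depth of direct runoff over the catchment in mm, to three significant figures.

Direct runoff: 0.0, 4.1, 26.2, 43.6, 62.0, 54.2, 47.4, 41.5, 0.0 m³/s; ΣQ_DR = 279.0 m³/s.
V = ΣQ_DR · Δt = 279.0 × 7200 s = 2.009 × 10^6 m³.
Over A = 97.8 km², depth = V / A = 20.5 mm.

d ≈ 20.5 mm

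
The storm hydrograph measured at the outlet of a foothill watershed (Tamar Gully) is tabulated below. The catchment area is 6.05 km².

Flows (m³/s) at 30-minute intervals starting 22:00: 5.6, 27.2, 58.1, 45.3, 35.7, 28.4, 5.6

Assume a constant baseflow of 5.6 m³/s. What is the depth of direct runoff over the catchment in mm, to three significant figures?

d ≈ 49.6 mm

Direct runoff: 0.0, 21.6, 52.5, 39.7, 30.1, 22.8, 0.0 m³/s; ΣQ_DR = 166.7 m³/s.
V = ΣQ_DR · Δt = 166.7 × 1800 s = 3.001 × 10^5 m³.
Over A = 6.05 km², depth = V / A = 49.6 mm.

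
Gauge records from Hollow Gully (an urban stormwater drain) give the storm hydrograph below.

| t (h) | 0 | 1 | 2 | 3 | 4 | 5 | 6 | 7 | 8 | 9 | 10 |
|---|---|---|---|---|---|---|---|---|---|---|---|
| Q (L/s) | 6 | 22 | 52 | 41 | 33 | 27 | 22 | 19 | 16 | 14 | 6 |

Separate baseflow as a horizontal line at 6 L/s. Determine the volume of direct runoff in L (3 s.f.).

V ≈ 6.91 × 10^5 L

Direct-runoff ordinates (Q − Q_b): 0.0, 16.0, 46.0, 35.0, 27.0, 21.0, 16.0, 13.0, 10.0, 8.0, 0.0 L/s.
ΣQ_DR = 192.0 L/s.
With Δt = 1 h = 3600 s, V = ΣQ_DR · Δt = 192.0 × 3600 = 6.91 × 10^5 L.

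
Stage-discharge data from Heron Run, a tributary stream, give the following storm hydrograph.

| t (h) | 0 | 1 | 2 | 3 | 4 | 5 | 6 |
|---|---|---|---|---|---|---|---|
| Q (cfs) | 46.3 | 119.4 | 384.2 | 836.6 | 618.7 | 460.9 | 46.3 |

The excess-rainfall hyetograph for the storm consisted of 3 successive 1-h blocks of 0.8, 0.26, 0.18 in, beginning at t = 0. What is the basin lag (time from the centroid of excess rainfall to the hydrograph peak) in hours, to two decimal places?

t_L ≈ 2.00 h

Centroid of excess rainfall: t_c = Σ P_i·t̄_i / ΣP_i = 1.0000 h (block centres at 0.5, 1.5, 2.5 h).
Hydrograph peak occurs at t = 3 h, so basin lag t_L = 3 − 1.0000 = 2.00 h.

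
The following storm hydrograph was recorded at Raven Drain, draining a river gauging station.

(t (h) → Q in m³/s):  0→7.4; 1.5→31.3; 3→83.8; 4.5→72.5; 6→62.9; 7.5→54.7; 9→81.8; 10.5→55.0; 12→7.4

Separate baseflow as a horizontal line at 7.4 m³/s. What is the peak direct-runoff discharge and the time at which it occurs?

Q_p = 76.4 m³/s at t = 3 h

Subtracting baseflow gives direct-runoff ordinates: 0.0, 23.9, 76.4, 65.1, 55.5, 47.3, 74.4, 47.6, 0.0 m³/s.
The maximum is 76.4 m³/s, occurring at the reading for t = 3 h.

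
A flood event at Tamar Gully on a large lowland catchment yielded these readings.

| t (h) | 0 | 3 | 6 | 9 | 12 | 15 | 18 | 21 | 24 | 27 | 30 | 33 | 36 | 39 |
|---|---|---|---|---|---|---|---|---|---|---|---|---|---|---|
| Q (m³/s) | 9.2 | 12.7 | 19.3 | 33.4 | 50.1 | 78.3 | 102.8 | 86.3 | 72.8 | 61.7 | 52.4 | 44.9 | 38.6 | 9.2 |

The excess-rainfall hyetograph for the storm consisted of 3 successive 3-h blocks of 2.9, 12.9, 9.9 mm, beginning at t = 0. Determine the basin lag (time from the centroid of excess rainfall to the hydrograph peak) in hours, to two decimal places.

t_L ≈ 12.68 h

Centroid of excess rainfall: t_c = Σ P_i·t̄_i / ΣP_i = 5.3171 h (block centres at 1.5, 4.5, 7.5 h).
Hydrograph peak occurs at t = 18 h, so basin lag t_L = 18 − 5.3171 = 12.68 h.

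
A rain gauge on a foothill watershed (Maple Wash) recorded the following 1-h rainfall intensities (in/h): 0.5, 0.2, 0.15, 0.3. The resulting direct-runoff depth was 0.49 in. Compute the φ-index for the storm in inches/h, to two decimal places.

Only the 3 blocks with intensity above φ contribute runoff: 0.5, 0.2, 0.3 in/h.
Σ(I−φ)·Δt = d  ⇒  (0.5+0.2+0.3 − 3φ)·1 = 0.49
φ = (1.000 − 0.49/1) / 3 = 0.17 in/h.

φ ≈ 0.17 in/h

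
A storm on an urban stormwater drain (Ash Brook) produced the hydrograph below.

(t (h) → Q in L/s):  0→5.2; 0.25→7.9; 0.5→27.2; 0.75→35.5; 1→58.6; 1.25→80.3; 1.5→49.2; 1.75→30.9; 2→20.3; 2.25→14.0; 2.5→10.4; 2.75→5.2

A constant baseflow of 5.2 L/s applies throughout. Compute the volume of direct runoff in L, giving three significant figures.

Direct-runoff ordinates (Q − Q_b): 0.0, 2.7, 22.0, 30.3, 53.4, 75.1, 44.0, 25.7, 15.1, 8.8, 5.2, 0.0 L/s.
ΣQ_DR = 282.3 L/s.
With Δt = 0.25 h = 900 s, V = ΣQ_DR · Δt = 282.3 × 900 = 2.54 × 10^5 L.

V ≈ 2.54 × 10^5 L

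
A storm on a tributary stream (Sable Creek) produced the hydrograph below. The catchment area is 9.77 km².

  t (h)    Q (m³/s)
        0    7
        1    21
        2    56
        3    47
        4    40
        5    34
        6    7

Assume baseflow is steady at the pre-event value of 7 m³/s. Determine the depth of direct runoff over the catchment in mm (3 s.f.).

Direct runoff: 0.0, 14.0, 49.0, 40.0, 33.0, 27.0, 0.0 m³/s; ΣQ_DR = 163.0 m³/s.
V = ΣQ_DR · Δt = 163.0 × 3600 s = 5.868 × 10^5 m³.
Over A = 9.77 km², depth = V / A = 60.1 mm.

d ≈ 60.1 mm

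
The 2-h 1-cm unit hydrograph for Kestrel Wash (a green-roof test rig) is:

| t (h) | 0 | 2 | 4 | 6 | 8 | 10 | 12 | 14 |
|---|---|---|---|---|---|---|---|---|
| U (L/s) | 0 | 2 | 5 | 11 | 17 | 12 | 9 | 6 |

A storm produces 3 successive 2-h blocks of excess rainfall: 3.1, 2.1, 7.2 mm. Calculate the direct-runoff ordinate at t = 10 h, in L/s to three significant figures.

Q ≈ 15.2 L/s

By discrete convolution, Q_j = Σ (P_i / 10 mm) · U_{j−i}.
At t = 10 h (j=5): Q = (3.1/10)·12 + (2.1/10)·17 + (7.2/10)·11 = 15.2 L/s.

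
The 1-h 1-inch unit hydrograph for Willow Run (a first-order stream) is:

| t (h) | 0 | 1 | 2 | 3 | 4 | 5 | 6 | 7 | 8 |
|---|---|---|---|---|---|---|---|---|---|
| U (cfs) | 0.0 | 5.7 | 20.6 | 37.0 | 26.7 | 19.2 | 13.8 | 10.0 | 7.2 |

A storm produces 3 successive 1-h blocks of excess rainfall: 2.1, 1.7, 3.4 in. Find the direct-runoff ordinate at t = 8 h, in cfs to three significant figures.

By discrete convolution, Q_j = Σ (P_i / 1 in) · U_{j−i}.
At t = 8 h (j=8): Q = (2.1/1)·7.2 + (1.7/1)·10.0 + (3.4/1)·13.8 = 79.0 cfs.

Q ≈ 79.0 cfs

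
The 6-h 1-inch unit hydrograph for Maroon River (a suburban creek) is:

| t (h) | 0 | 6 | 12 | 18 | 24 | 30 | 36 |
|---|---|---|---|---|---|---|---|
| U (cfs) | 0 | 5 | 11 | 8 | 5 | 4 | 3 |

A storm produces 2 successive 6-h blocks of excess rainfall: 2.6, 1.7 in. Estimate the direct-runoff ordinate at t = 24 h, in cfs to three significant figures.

By discrete convolution, Q_j = Σ (P_i / 1 in) · U_{j−i}.
At t = 24 h (j=4): Q = (2.6/1)·5 + (1.7/1)·8 = 26.6 cfs.

Q ≈ 26.6 cfs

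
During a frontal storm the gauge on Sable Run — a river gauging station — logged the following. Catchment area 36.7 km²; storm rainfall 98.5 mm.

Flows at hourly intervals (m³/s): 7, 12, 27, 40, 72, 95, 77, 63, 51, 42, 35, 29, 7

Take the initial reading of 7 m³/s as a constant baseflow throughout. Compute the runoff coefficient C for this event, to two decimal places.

C ≈ 0.46

ΣQ_DR = 466.0 m³/s; V = ΣQ_DR·Δt = 1.678 × 10^6 m³.
Runoff depth d = V / A = 45.71 mm.
C = d / P = 45.71 / 98.5 = 0.46.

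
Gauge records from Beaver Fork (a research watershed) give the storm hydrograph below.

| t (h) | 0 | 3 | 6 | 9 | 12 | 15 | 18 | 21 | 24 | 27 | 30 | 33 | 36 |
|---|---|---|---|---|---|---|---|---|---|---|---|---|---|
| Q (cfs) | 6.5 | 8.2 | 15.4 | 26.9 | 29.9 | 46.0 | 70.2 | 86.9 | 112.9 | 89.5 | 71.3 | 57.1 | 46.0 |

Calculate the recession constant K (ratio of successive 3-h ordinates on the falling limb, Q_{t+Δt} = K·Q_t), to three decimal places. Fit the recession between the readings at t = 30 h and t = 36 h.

Using the recession-limb readings at t = 30 h and t = 36 h: Q falls from 71.3 to 46.0 cfs over 2 intervals.
K = (Q₂/Q₁)^(1/2) = (46.0/71.3)^(1/2) = 0.803.

K ≈ 0.803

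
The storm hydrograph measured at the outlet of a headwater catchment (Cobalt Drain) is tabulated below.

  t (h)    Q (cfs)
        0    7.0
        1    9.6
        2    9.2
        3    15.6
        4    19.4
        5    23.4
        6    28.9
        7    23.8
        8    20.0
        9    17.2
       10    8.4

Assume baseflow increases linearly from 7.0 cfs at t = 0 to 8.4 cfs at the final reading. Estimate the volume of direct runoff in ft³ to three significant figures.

Direct-runoff ordinates (Q − Q_b): 0.00, 2.46, 1.92, 8.18, 11.84, 15.70, 21.06, 15.82, 11.88, 8.94, 0.00 cfs.
ΣQ_DR = 97.80 cfs.
With Δt = 1 h = 3600 s, V = ΣQ_DR · Δt = 97.80 × 3600 = 3.52 × 10^5 ft³.

V ≈ 3.52 × 10^5 ft³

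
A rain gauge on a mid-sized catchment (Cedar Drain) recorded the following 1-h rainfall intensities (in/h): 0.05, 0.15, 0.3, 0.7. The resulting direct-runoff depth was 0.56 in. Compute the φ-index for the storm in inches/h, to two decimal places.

Only the 2 blocks with intensity above φ contribute runoff: 0.3, 0.7 in/h.
Σ(I−φ)·Δt = d  ⇒  (0.3+0.7 − 2φ)·1 = 0.56
φ = (1.000 − 0.56/1) / 2 = 0.22 in/h.

φ ≈ 0.22 in/h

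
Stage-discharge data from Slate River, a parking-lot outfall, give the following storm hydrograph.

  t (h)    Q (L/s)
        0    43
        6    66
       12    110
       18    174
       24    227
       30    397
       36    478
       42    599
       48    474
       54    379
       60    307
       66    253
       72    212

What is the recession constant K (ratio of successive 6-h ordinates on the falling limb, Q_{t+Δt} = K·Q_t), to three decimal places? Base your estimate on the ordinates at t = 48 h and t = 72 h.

K ≈ 0.818

Using the recession-limb readings at t = 48 h and t = 72 h: Q falls from 474 to 212 L/s over 4 intervals.
K = (Q₂/Q₁)^(1/4) = (212/474)^(1/4) = 0.818.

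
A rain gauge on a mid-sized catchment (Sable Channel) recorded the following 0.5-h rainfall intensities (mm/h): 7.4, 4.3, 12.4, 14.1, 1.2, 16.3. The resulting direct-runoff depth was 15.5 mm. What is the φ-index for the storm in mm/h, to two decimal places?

φ ≈ 4.80 mm/h

Only the 4 blocks with intensity above φ contribute runoff: 7.4, 12.4, 14.1, 16.3 mm/h.
Σ(I−φ)·Δt = d  ⇒  (7.4+12.4+14.1+16.3 − 4φ)·0.5 = 15.5
φ = (50.20 − 15.5/0.5) / 4 = 4.80 mm/h.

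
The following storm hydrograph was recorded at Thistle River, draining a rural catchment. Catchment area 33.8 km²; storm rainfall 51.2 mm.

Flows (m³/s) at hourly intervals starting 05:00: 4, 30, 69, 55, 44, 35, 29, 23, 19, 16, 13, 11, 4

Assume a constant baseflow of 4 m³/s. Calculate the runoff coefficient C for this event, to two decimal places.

C ≈ 0.62

ΣQ_DR = 300.0 m³/s; V = ΣQ_DR·Δt = 1.080 × 10^6 m³.
Runoff depth d = V / A = 31.95 mm.
C = d / P = 31.95 / 51.2 = 0.62.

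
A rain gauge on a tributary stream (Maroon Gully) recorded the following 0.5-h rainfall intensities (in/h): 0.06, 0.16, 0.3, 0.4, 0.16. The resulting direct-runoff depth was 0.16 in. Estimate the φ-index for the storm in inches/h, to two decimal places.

φ ≈ 0.19 in/h

Only the 2 blocks with intensity above φ contribute runoff: 0.3, 0.4 in/h.
Σ(I−φ)·Δt = d  ⇒  (0.3+0.4 − 2φ)·0.5 = 0.16
φ = (0.7000 − 0.16/0.5) / 2 = 0.19 in/h.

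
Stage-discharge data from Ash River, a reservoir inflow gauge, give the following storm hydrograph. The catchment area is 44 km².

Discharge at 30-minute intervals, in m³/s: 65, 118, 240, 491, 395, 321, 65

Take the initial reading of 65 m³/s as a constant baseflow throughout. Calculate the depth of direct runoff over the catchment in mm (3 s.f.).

d ≈ 50.7 mm

Direct runoff: 0.0, 53.0, 175.0, 426.0, 330.0, 256.0, 0.0 m³/s; ΣQ_DR = 1240 m³/s.
V = ΣQ_DR · Δt = 1240 × 1800 s = 2.232 × 10^6 m³.
Over A = 44 km², depth = V / A = 50.7 mm.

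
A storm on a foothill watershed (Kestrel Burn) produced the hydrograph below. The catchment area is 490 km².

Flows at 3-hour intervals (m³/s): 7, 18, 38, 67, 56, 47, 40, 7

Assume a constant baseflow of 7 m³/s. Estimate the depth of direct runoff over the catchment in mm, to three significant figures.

Direct runoff: 0.0, 11.0, 31.0, 60.0, 49.0, 40.0, 33.0, 0.0 m³/s; ΣQ_DR = 224.0 m³/s.
V = ΣQ_DR · Δt = 224.0 × 10800 s = 2.419 × 10^6 m³.
Over A = 490 km², depth = V / A = 4.94 mm.

d ≈ 4.94 mm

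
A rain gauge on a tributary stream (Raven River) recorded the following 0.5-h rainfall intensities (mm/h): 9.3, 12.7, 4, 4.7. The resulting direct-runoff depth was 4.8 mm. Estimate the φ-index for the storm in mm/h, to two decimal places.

φ ≈ 6.20 mm/h

Only the 2 blocks with intensity above φ contribute runoff: 9.3, 12.7 mm/h.
Σ(I−φ)·Δt = d  ⇒  (9.3+12.7 − 2φ)·0.5 = 4.8
φ = (22.00 − 4.8/0.5) / 2 = 6.20 mm/h.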